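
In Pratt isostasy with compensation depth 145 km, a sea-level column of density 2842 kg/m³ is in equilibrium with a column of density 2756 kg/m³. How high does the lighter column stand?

ρ_ref D = ρ (D + h) → h = D (ρ_ref − ρ)/ρ.
h = 145 km × (2842 − 2756)/2756 = 4.52 km.

4.52 km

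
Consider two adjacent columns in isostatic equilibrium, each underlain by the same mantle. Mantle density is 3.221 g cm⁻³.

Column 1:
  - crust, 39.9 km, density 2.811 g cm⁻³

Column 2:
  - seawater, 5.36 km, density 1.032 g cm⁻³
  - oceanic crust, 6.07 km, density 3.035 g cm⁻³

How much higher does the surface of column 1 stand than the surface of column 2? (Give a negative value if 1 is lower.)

For any compensation level in the mantle, the mantle terms cancel and isostasy reduces to e = (Σt_1 − Σt_2) − (Σ(ρt)_1 − Σ(ρt)_2) / ρ_m.
Σt_1 = 39.9 km; Σt_2 = 11.43 km; Σ(ρt)_1 = 112.1589; Σ(ρt)_2 = 23.95397 (in km·g cm⁻³).
e = (39.9 − 11.43) − (112.1589 − 23.95397) / 3.221 = 1.09 km.

1.09 km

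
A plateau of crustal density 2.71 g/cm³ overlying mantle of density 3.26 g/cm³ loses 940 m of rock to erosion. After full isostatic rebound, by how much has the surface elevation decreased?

Rebound u = e ρ_c/ρ_m = 940 m × 2.71/3.26 = 781.4 m.
Net surface drop = e − u = 940 m − 781.4 m = e (ρ_m − ρ_c)/ρ_m = 159 m.

159 m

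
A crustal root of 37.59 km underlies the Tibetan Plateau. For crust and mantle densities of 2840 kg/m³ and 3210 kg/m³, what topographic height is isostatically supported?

Balancing pressure at the compensation depth: ρ_c h = (ρ_m − ρ_c) r.
h = r (ρ_m − ρ_c) / ρ_c = 37.59 km × (3210 − 2840) / 2840 = 4.9 km.

4.9 km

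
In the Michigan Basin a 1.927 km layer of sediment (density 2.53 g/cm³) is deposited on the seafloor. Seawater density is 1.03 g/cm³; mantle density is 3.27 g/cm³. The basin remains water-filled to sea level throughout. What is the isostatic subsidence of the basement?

1.29 km

Submarine loading: the sediment displaces seawater, and the subsidence is in turn flooded, so s (ρ_m − ρ_w) = t (ρ_sed − ρ_w).
s = 1.927 km × (2.53 − 1.03) / (3.27 − 1.03) = 1.29 km.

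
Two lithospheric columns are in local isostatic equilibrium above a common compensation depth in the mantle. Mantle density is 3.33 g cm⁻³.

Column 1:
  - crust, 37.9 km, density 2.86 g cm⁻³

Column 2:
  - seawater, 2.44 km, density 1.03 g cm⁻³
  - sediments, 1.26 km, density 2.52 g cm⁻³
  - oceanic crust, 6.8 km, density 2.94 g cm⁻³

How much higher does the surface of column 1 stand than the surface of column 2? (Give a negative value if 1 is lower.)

2.56 km

For any compensation level in the mantle, the mantle terms cancel and isostasy reduces to e = (Σt_1 − Σt_2) − (Σ(ρt)_1 − Σ(ρt)_2) / ρ_m.
Σt_1 = 37.9 km; Σt_2 = 10.5 km; Σ(ρt)_1 = 108.394; Σ(ρt)_2 = 25.6804 (in km·g cm⁻³).
e = (37.9 − 10.5) − (108.394 − 25.6804) / 3.33 = 2.56 km.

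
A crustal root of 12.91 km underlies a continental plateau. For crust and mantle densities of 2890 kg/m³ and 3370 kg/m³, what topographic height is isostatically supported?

For local isostatic compensation: ρ_c h = (ρ_m − ρ_c) r.
h = r (ρ_m − ρ_c) / ρ_c = 12.91 km × (3370 − 2890) / 2890 = 2.14 km.

2.14 km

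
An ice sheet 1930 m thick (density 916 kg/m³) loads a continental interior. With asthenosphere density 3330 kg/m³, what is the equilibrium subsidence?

531 m

In Airy isostatic equilibrium: the ice load ρ_ice t is balanced by mantle displaced below, ρ_m s.
s = t ρ_ice / ρ_m = 1930 m × 916/3330 = 531 m.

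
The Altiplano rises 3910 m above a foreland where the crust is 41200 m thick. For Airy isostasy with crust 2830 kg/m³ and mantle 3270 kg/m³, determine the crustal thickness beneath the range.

70300 m

Root depth r = h ρ_c / (ρ_m − ρ_c) = 3910 m × 2830 / 440 = 25150 m.
Total thickness = T + h + r = 41200 m + 3910 m + 25150 m = 70300 m.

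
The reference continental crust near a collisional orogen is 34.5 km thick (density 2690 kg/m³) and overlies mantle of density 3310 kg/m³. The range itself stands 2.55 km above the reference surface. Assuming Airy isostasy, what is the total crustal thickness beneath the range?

Root depth r = h ρ_c / (ρ_m − ρ_c) = 2.55 km × 2690 / 620 = 11.06 km.
Total thickness = T + h + r = 34.5 km + 2.55 km + 11.06 km = 48.1 km.

48.1 km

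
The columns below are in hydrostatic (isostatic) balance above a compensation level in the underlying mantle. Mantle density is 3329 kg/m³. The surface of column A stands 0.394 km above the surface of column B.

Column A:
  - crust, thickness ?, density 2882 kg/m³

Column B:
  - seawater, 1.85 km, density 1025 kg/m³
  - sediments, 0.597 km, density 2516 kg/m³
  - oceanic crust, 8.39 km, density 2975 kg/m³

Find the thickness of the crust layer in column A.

20.2 km

Take the compensation level at the base of the deeper column (depth z_c below the surface of column A) and equate Σ ρ_i t_i down to z_c; mantle fills any gap and the z_c terms cancel.
Column A: x×2882 + (z_c − 0 − x)×3329
Column B: 0.394×0 + 1.85×1025 + 0.597×2516 + 8.39×2975 + (z_c − 0.394 − 10.837)×3329
The z_c×3329 term appears on both sides and cancels. Collect the known terms of each column as K = Σ(ρt)_known − 3329 × (depth of known layers): K_A = 0 − 3329×0 = 0; K_B = 28358.552 − 3329×(0.394 + 10.837) = −9029.447.
Balance: K_A − x×(3329 − 2882) = K_B, so x = (K_A − K_B)/(3329 − 2882) = 9029.45/447 = 20.2 km.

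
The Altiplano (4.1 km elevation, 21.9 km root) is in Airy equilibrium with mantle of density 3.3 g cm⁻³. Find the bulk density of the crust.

2.78 g cm⁻³

ρ_c h = (ρ_m − ρ_c) r → ρ_c (h + r) = ρ_m r → ρ_c = ρ_m r / (h + r).
ρ_c = 3.3 × 21.9 km / (4.1 km + 21.9 km) = 2.78 g cm⁻³.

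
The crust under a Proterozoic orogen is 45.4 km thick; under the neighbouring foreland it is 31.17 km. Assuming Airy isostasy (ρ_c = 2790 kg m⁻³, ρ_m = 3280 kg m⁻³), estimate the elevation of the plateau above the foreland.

Excess crust Δ = 45.4 km − 31.17 km = 14.23 km, split between elevation h and root r with h + r = Δ.
Airy balance ρ_c h = (ρ_m − ρ_c) r gives r = h ρ_c/(ρ_m − ρ_c), so h (1 + ρ_c/(ρ_m − ρ_c)) = Δ, i.e. h = Δ (ρ_m − ρ_c)/ρ_m.
h = 14.23 km × 490/3280 = 2.13 km.

2.13 km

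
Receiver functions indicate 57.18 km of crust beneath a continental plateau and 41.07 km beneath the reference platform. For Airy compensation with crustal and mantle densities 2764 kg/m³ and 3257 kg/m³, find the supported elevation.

2.44 km

Excess crust Δ = 57.18 km − 41.07 km = 16.11 km, split between elevation h and root r with h + r = Δ.
Airy balance ρ_c h = (ρ_m − ρ_c) r gives r = h ρ_c/(ρ_m − ρ_c), so h (1 + ρ_c/(ρ_m − ρ_c)) = Δ, i.e. h = Δ (ρ_m − ρ_c)/ρ_m.
h = 16.11 km × 493/3257 = 2.44 km.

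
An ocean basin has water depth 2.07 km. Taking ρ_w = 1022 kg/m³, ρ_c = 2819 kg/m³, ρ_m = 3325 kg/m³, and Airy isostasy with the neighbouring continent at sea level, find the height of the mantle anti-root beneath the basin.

7.35 km

For local isostatic compensation: replacing crust with seawater at the top is compensated by replacing crust with mantle at the base: d (ρ_c − ρ_w) = a (ρ_m − ρ_c).
a = d (ρ_c − ρ_w)/(ρ_m − ρ_c) = 2.07 km × 1797/506 = 7.35 km.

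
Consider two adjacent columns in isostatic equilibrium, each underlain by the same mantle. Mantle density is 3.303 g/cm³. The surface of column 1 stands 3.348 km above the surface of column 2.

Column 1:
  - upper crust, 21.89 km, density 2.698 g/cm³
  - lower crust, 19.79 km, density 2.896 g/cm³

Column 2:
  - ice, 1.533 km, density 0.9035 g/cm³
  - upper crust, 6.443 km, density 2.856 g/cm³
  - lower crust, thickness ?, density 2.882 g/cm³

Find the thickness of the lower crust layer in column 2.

8.74 km

Take the compensation level at the base of the deeper column (depth z_c below the surface of column 1) and equate Σ ρ_i t_i down to z_c; mantle fills any gap and the z_c terms cancel.
Column 1: 21.89×2.698 + 19.79×2.896 + (z_c − 41.68)×3.303
Column 2: 3.348×0 + 1.533×0.9035 + 6.443×2.856 + x×2.882 + (z_c − 3.348 − 7.976 − x)×3.303
The z_c×3.303 term appears on both sides and cancels. Collect the known terms of each column as K = Σ(ρt)_known − 3.303 × (depth of known layers): K_1 = 116.37106 − 3.303×41.68 = −21.29798; K_2 = 19.7862735 − 3.303×(3.348 + 7.976) = −17.6168985.
Balance: K_1 = K_2 − x×(3.303 − 2.882), so x = (K_2 − K_1)/(3.303 − 2.882) = 3.68108/0.421 = 8.74 km.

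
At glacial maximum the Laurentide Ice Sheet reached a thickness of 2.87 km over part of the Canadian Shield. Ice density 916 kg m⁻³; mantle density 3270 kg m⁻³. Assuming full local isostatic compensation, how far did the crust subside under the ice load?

Isostatic balance requires: the ice load ρ_ice t is balanced by mantle displaced below, ρ_m s.
s = t ρ_ice / ρ_m = 2.87 km × 916/3270 = 0.804 km.

0.804 km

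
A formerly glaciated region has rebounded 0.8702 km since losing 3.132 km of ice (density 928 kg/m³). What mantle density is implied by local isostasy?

ρ_m = ρ_ice t / u = 928 × 3.132 km/0.8702 km = 3340 kg/m³.

3340 kg/m³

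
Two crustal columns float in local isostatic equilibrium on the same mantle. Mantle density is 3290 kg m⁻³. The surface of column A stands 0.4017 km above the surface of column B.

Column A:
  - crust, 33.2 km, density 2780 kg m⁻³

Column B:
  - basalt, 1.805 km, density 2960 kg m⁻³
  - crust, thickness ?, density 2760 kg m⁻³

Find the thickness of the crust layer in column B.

Take the compensation level at the base of the deeper column (depth z_c below the surface of column A) and equate Σ ρ_i t_i down to z_c; mantle fills any gap and the z_c terms cancel.
Column A: 33.2×2780 + (z_c − 33.2)×3290
Column B: 0.4017×0 + 1.805×2960 + x×2760 + (z_c − 0.4017 − 1.805 − x)×3290
The z_c×3290 term appears on both sides and cancels. Collect the known terms of each column as K = Σ(ρt)_known − 3290 × (depth of known layers): K_A = 92296 − 3290×33.2 = −16932; K_B = 5342.8 − 3290×(0.4017 + 1.805) = −1917.243.
Balance: K_A = K_B − x×(3290 − 2760), so x = (K_B − K_A)/(3290 − 2760) = 15014.8/530 = 28.3 km.

28.3 km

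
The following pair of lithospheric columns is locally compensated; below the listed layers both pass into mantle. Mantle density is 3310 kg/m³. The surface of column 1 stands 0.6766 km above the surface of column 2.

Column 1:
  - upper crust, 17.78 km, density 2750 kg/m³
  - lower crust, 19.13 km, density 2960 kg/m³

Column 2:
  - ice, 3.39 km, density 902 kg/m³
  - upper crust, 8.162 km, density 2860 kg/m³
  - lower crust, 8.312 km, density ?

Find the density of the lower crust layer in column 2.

3000 kg/m³

Take the compensation level at the base of the deeper column (depth z_c below the surface of column 1) and equate Σ ρ_i t_i down to z_c; mantle fills any gap and the z_c terms cancel.
Column 1: 17.78×2750 + 19.13×2960 + (z_c − 36.91)×3310
Column 2: 0.6766×0 + 3.39×902 + 8.162×2860 + 8.312×ρ + (z_c − 0.6766 − 19.864)×3310
The z_c×3310 term appears on both sides and cancels. Collect the known terms of each column as K = Σ(ρt)_known − 3310 × (depth of known layers): K_1 = 105519.8 − 3310×36.91 = −16652.3; K_2 = 26401.1 − 3310×(0.6766 + 19.864) = −41588.286.
Balance: K_1 = K_2 + 8.312×ρ, so ρ = (K_1 − K_2)/8.312 = 24936/8.312 = 3000 kg/m³.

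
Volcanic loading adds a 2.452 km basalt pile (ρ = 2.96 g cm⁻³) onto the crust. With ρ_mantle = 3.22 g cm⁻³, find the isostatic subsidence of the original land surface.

Subaerial loading: s = t ρ_load / ρ_m.
s = 2.452 km × 2.96/3.22 = 2.25 km.

2.25 km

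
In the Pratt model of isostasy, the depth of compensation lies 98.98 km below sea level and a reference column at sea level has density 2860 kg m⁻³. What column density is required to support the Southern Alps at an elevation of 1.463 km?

2820 kg m⁻³

Pratt balance: ρ_ref D = ρ (D + h).
ρ = ρ_ref D/(D + h) = 2860 × 98.98 km/(98.98 km + 1.463 km) = 2820 kg m⁻³.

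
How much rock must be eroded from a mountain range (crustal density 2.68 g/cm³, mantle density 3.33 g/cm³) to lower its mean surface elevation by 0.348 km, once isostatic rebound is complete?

1.78 km

Net drop Δ = e − u = e − e ρ_c/ρ_m = e (ρ_m − ρ_c)/ρ_m.
e = Δ ρ_m/(ρ_m − ρ_c) = 0.348 km × 3.33/0.65 = 1.78 km.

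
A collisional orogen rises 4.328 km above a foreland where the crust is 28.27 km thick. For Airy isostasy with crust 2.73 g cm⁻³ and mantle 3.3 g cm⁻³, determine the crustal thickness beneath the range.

Root depth r = h ρ_c / (ρ_m − ρ_c) = 4.328 km × 2.73 / 0.57 = 20.73 km.
Total thickness = T + h + r = 28.27 km + 4.328 km + 20.73 km = 53.3 km.

53.3 km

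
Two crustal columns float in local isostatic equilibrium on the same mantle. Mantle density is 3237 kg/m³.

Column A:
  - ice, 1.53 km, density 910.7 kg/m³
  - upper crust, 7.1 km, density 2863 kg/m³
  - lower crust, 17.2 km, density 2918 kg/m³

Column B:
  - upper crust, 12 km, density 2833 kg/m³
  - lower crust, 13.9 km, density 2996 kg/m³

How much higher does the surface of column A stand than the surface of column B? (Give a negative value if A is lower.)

For any compensation level in the mantle, the mantle terms cancel and isostasy reduces to e = (Σt_A − Σt_B) − (Σ(ρt)_A − Σ(ρt)_B) / ρ_m.
Σt_A = 25.83 km; Σt_B = 25.9 km; Σ(ρt)_A = 71910.271; Σ(ρt)_B = 75640.4 (in km·kg/m³).
e = (25.83 − 25.9) − (71910.271 − 75640.4) / 3237 = 1.08 km.

1.08 km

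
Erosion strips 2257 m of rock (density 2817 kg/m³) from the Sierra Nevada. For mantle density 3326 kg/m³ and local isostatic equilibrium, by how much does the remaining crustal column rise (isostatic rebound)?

Unloading: uplift u = e ρ_c/ρ_m = 2257 m × 2817/3326 = 1910 m.

1910 m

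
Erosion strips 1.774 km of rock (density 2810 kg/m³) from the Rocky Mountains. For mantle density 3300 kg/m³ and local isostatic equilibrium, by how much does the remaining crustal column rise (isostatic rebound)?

1.51 km

Unloading: uplift u = e ρ_c/ρ_m = 1.774 km × 2810/3300 = 1.51 km.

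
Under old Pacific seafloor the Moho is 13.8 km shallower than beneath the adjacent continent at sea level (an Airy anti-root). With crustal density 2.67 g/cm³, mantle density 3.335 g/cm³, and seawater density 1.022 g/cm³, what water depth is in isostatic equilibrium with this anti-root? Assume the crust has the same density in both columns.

Replacing a thickness d of crust by seawater at the top must be balanced by replacing crust with mantle at the base: d (ρ_c − ρ_w) = a (ρ_m − ρ_c).
d = a (ρ_m − ρ_c)/(ρ_c − ρ_w) = 13.8 km × 0.665/1.648 = 5.57 km.

5.57 km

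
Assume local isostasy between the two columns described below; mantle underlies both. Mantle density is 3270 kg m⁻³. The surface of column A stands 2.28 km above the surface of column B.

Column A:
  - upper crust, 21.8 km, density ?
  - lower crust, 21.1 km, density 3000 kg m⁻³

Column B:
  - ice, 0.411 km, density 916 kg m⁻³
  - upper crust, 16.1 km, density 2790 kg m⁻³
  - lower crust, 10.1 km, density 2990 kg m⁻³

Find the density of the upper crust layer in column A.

Take the compensation level at the base of the deeper column (depth z_c below the surface of column A) and equate Σ ρ_i t_i down to z_c; mantle fills any gap and the z_c terms cancel.
Column A: 21.8×ρ + 21.1×3000 + (z_c − 42.9)×3270
Column B: 2.28×0 + 0.411×916 + 16.1×2790 + 10.1×2990 + (z_c − 2.28 − 26.611)×3270
The z_c×3270 term appears on both sides and cancels. Collect the known terms of each column as K = Σ(ρt)_known − 3270 × (depth of known layers): K_A = 63300 − 3270×42.9 = −76983; K_B = 75494.476 − 3270×(2.28 + 26.611) = −18979.094.
Balance: K_A + 21.8×ρ = K_B, so ρ = (K_B − K_A)/21.8 = 58003.9/21.8 = 2660 kg m⁻³.

2660 kg m⁻³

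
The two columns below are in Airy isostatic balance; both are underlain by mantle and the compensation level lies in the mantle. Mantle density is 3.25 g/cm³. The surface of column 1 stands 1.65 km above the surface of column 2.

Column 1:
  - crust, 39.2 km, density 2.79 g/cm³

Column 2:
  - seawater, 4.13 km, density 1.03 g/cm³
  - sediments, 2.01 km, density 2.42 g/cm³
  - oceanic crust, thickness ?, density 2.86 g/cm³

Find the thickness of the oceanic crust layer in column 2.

4.7 km

Take the compensation level at the base of the deeper column (depth z_c below the surface of column 1) and equate Σ ρ_i t_i down to z_c; mantle fills any gap and the z_c terms cancel.
Column 1: 39.2×2.79 + (z_c − 39.2)×3.25
Column 2: 1.65×0 + 4.13×1.03 + 2.01×2.42 + x×2.86 + (z_c − 1.65 − 6.14 − x)×3.25
The z_c×3.25 term appears on both sides and cancels. Collect the known terms of each column as K = Σ(ρt)_known − 3.25 × (depth of known layers): K_1 = 109.368 − 3.25×39.2 = −18.032; K_2 = 9.1181 − 3.25×(1.65 + 6.14) = −16.1994.
Balance: K_1 = K_2 − x×(3.25 − 2.86), so x = (K_2 − K_1)/(3.25 − 2.86) = 1.8326/0.39 = 4.7 km.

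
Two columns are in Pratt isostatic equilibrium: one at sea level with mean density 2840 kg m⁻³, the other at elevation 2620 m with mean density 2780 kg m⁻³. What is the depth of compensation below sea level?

ρ_ref D = ρ (D + h) → D (ρ_ref − ρ) = ρ h.
D = ρ h/(ρ_ref − ρ) = 2780 × 2620 m/(2840 − 2780) = 121000 m.

121000 m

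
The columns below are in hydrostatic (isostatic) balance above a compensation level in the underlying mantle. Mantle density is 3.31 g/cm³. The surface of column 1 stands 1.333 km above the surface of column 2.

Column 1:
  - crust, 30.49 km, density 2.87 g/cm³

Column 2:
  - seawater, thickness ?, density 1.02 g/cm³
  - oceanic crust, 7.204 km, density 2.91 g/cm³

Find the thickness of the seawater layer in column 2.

Take the compensation level at the base of the deeper column (depth z_c below the surface of column 1) and equate Σ ρ_i t_i down to z_c; mantle fills any gap and the z_c terms cancel.
Column 1: 30.49×2.87 + (z_c − 30.49)×3.31
Column 2: 1.333×0 + x×1.02 + 7.204×2.91 + (z_c − 1.333 − 7.204 − x)×3.31
The z_c×3.31 term appears on both sides and cancels. Collect the known terms of each column as K = Σ(ρt)_known − 3.31 × (depth of known layers): K_1 = 87.5063 − 3.31×30.49 = −13.4156; K_2 = 20.96364 − 3.31×(1.333 + 7.204) = −7.29383.
Balance: K_1 = K_2 − x×(3.31 − 1.02), so x = (K_2 − K_1)/(3.31 − 1.02) = 6.12177/2.29 = 2.67 km.

2.67 km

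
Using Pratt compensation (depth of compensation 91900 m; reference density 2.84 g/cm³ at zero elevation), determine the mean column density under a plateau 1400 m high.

2.8 g/cm³

Pratt balance: ρ_ref D = ρ (D + h).
ρ = ρ_ref D/(D + h) = 2.84 × 91900 m/(91900 m + 1400 m) = 2.8 g/cm³.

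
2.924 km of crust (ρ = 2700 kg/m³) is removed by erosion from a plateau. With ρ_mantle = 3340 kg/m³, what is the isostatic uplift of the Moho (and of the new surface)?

2.36 km

Unloading: uplift u = e ρ_c/ρ_m = 2.924 km × 2700/3340 = 2.36 km.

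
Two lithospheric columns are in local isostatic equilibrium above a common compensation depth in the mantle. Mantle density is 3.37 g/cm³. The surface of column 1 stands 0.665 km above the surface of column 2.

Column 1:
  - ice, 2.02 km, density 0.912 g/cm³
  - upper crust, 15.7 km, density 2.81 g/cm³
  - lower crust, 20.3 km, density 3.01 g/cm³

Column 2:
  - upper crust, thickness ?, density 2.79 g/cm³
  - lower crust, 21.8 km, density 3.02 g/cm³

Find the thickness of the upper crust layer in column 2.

19.3 km

Take the compensation level at the base of the deeper column (depth z_c below the surface of column 1) and equate Σ ρ_i t_i down to z_c; mantle fills any gap and the z_c terms cancel.
Column 1: 2.02×0.912 + 15.7×2.81 + 20.3×3.01 + (z_c − 38.02)×3.37
Column 2: 0.665×0 + x×2.79 + 21.8×3.02 + (z_c − 0.665 − 21.8 − x)×3.37
The z_c×3.37 term appears on both sides and cancels. Collect the known terms of each column as K = Σ(ρt)_known − 3.37 × (depth of known layers): K_1 = 107.06224 − 3.37×38.02 = −21.06516; K_2 = 65.836 − 3.37×(0.665 + 21.8) = −9.87105.
Balance: K_1 = K_2 − x×(3.37 − 2.79), so x = (K_2 − K_1)/(3.37 − 2.79) = 11.1941/0.58 = 19.3 km.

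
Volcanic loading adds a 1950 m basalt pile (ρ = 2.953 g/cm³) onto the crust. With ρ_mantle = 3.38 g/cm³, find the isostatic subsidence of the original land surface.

1700 m

Subaerial loading: s = t ρ_load / ρ_m.
s = 1950 m × 2.953/3.38 = 1700 m.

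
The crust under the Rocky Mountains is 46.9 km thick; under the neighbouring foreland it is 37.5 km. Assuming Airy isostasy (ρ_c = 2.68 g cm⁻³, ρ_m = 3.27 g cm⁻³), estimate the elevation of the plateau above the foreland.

1.7 km

Excess crust Δ = 46.9 km − 37.5 km = 9.4 km, split between elevation h and root r with h + r = Δ.
Airy balance ρ_c h = (ρ_m − ρ_c) r gives r = h ρ_c/(ρ_m − ρ_c), so h (1 + ρ_c/(ρ_m − ρ_c)) = Δ, i.e. h = Δ (ρ_m − ρ_c)/ρ_m.
h = 9.4 km × 0.59/3.27 = 1.7 km.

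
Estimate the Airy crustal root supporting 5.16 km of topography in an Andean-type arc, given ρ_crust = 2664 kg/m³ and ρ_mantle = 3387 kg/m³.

In Airy isostatic equilibrium: the weight of the topography is balanced by the buoyancy of the root, ρ_c h = (ρ_m − ρ_c) r.
r = h · ρ_c / (ρ_m − ρ_c) = 5.16 km × 2664 / (3387 − 2664) = 19 km.

19 km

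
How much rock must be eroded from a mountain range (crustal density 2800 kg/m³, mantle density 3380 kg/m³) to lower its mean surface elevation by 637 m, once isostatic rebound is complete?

Net drop Δ = e − u = e − e ρ_c/ρ_m = e (ρ_m − ρ_c)/ρ_m.
e = Δ ρ_m/(ρ_m − ρ_c) = 637 m × 3380/580 = 3710 m.

3710 m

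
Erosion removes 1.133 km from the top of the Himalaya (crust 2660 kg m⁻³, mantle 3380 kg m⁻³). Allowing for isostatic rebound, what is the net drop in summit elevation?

Rebound u = e ρ_c/ρ_m = 1.133 km × 2660/3380 = 0.8917 km.
Net surface drop = e − u = 1.133 km − 0.8917 km = e (ρ_m − ρ_c)/ρ_m = 0.241 km.

0.241 km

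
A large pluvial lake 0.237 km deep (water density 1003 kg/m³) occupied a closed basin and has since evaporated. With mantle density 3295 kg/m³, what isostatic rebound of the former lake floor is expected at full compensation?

u = d ρ_w/ρ_m = 0.237 km × 1003/3295 = 0.0721 km.

0.0721 km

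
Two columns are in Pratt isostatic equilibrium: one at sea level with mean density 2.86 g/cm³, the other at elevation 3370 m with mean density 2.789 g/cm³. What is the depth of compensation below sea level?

ρ_ref D = ρ (D + h) → D (ρ_ref − ρ) = ρ h.
D = ρ h/(ρ_ref − ρ) = 2.789 × 3370 m/(2.86 − 2.789) = 132000 m.

132000 m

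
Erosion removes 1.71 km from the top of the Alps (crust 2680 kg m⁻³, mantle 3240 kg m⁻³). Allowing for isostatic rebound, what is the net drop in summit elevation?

0.296 km

Rebound u = e ρ_c/ρ_m = 1.71 km × 2680/3240 = 1.414 km.
Net surface drop = e − u = 1.71 km − 1.414 km = e (ρ_m − ρ_c)/ρ_m = 0.296 km.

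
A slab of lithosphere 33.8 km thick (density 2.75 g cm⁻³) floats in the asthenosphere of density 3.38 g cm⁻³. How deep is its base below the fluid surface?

27.5 km

Draft d = t ρ_obj/ρ_fluid = 33.8 km × 2.75/3.38 = 27.5 km.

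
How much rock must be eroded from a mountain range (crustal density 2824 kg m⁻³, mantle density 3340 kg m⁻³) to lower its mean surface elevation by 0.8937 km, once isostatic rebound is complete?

5.78 km

Net drop Δ = e − u = e − e ρ_c/ρ_m = e (ρ_m − ρ_c)/ρ_m.
e = Δ ρ_m/(ρ_m − ρ_c) = 0.8937 km × 3340/516 = 5.78 km.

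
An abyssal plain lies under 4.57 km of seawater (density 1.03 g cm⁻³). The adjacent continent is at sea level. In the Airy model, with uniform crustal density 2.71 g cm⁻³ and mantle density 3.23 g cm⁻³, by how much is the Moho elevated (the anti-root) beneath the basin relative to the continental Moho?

14.8 km

Equating mass per unit area of the two columns: replacing crust with seawater at the top is compensated by replacing crust with mantle at the base: d (ρ_c − ρ_w) = a (ρ_m − ρ_c).
a = d (ρ_c − ρ_w)/(ρ_m − ρ_c) = 4.57 km × 1.68/0.52 = 14.8 km.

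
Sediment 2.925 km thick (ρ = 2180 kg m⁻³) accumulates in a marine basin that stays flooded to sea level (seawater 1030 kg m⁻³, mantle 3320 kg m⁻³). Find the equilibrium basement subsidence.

Submarine loading: the sediment displaces seawater, and the subsidence is in turn flooded, so s (ρ_m − ρ_w) = t (ρ_sed − ρ_w).
s = 2.925 km × (2180 − 1030) / (3320 − 1030) = 1.47 km.

1.47 km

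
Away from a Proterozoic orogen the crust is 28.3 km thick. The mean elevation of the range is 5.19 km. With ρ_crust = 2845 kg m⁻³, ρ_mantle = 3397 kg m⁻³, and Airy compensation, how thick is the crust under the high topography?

60.2 km

Root depth r = h ρ_c / (ρ_m − ρ_c) = 5.19 km × 2845 / 552 = 26.75 km.
Total thickness = T + h + r = 28.3 km + 5.19 km + 26.75 km = 60.2 km.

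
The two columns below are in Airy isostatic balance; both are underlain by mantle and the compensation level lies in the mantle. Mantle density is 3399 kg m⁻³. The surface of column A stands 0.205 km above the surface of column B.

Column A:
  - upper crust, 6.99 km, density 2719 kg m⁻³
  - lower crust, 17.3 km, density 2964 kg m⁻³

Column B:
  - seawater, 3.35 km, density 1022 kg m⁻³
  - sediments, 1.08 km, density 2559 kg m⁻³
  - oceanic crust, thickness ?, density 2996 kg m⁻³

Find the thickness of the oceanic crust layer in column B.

Take the compensation level at the base of the deeper column (depth z_c below the surface of column A) and equate Σ ρ_i t_i down to z_c; mantle fills any gap and the z_c terms cancel.
Column A: 6.99×2719 + 17.3×2964 + (z_c − 24.29)×3399
Column B: 0.205×0 + 3.35×1022 + 1.08×2559 + x×2996 + (z_c − 0.205 − 4.43 − x)×3399
The z_c×3399 term appears on both sides and cancels. Collect the known terms of each column as K = Σ(ρt)_known − 3399 × (depth of known layers): K_A = 70283.01 − 3399×24.29 = −12278.7; K_B = 6187.42 − 3399×(0.205 + 4.43) = −9566.945.
Balance: K_A = K_B − x×(3399 − 2996), so x = (K_B − K_A)/(3399 − 2996) = 2711.76/403 = 6.73 km.

6.73 km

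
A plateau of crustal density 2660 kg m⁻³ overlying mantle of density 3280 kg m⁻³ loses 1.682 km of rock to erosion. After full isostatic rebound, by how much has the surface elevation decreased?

Rebound u = e ρ_c/ρ_m = 1.682 km × 2660/3280 = 1.364 km.
Net surface drop = e − u = 1.682 km − 1.364 km = e (ρ_m − ρ_c)/ρ_m = 0.318 km.

0.318 km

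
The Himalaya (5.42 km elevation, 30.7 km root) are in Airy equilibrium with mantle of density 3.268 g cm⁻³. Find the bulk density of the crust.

ρ_c h = (ρ_m − ρ_c) r → ρ_c (h + r) = ρ_m r → ρ_c = ρ_m r / (h + r).
ρ_c = 3.268 × 30.7 km / (5.42 km + 30.7 km) = 2.78 g cm⁻³.

2.78 g cm⁻³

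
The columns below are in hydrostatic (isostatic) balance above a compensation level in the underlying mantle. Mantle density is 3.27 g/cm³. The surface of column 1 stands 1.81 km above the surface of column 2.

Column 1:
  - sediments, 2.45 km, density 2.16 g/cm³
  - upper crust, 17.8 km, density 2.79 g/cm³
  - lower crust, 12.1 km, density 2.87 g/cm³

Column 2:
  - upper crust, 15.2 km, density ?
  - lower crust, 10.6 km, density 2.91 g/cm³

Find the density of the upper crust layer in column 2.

Take the compensation level at the base of the deeper column (depth z_c below the surface of column 1) and equate Σ ρ_i t_i down to z_c; mantle fills any gap and the z_c terms cancel.
Column 1: 2.45×2.16 + 17.8×2.79 + 12.1×2.87 + (z_c − 32.35)×3.27
Column 2: 1.81×0 + 15.2×ρ + 10.6×2.91 + (z_c − 1.81 − 25.8)×3.27
The z_c×3.27 term appears on both sides and cancels. Collect the known terms of each column as K = Σ(ρt)_known − 3.27 × (depth of known layers): K_1 = 89.681 − 3.27×32.35 = −16.1035; K_2 = 30.846 − 3.27×(1.81 + 25.8) = −59.4387.
Balance: K_1 = K_2 + 15.2×ρ, so ρ = (K_1 − K_2)/15.2 = 43.3352/15.2 = 2.85 g/cm³.

2.85 g/cm³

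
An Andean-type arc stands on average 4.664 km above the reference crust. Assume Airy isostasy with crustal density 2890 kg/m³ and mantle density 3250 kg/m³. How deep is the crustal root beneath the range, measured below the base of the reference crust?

Equating mass per unit area of the two columns: the weight of the topography is balanced by the buoyancy of the root, ρ_c h = (ρ_m − ρ_c) r.
r = h · ρ_c / (ρ_m − ρ_c) = 4.664 km × 2890 / (3250 − 2890) = 37.4 km.

37.4 km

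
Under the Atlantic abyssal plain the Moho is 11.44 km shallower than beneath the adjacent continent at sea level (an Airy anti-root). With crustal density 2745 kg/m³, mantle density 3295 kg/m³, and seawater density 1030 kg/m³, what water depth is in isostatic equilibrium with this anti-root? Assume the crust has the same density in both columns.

Replacing a thickness d of crust by seawater at the top must be balanced by replacing crust with mantle at the base: d (ρ_c − ρ_w) = a (ρ_m − ρ_c).
d = a (ρ_m − ρ_c)/(ρ_c − ρ_w) = 11.44 km × 550/1715 = 3.67 km.

3.67 km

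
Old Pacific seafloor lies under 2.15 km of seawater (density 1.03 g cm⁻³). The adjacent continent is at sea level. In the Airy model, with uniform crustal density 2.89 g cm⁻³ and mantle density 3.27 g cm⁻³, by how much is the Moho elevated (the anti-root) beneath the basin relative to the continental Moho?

Balancing pressure at the compensation depth: replacing crust with seawater at the top is compensated by replacing crust with mantle at the base: d (ρ_c − ρ_w) = a (ρ_m − ρ_c).
a = d (ρ_c − ρ_w)/(ρ_m − ρ_c) = 2.15 km × 1.86/0.38 = 10.5 km.

10.5 km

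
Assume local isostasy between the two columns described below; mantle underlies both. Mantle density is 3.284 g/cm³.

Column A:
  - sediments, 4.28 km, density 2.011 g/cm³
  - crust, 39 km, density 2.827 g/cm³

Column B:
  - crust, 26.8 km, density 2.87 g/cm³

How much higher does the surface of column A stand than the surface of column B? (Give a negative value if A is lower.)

For any compensation level in the mantle, the mantle terms cancel and isostasy reduces to e = (Σt_A − Σt_B) − (Σ(ρt)_A − Σ(ρt)_B) / ρ_m.
Σt_A = 43.28 km; Σt_B = 26.8 km; Σ(ρt)_A = 118.86008; Σ(ρt)_B = 76.916 (in km·g/cm³).
e = (43.28 − 26.8) − (118.86008 − 76.916) / 3.284 = 3.71 km.

3.71 km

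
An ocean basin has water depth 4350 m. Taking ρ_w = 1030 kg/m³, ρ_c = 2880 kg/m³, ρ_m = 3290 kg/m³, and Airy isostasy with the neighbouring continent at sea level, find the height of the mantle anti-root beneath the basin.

19600 m

In Airy isostatic equilibrium: replacing crust with seawater at the top is compensated by replacing crust with mantle at the base: d (ρ_c − ρ_w) = a (ρ_m − ρ_c).
a = d (ρ_c − ρ_w)/(ρ_m − ρ_c) = 4350 m × 1850/410 = 19600 m.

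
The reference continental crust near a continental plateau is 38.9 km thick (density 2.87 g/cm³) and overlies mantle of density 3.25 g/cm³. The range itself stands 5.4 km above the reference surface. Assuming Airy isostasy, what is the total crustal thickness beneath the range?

85.1 km

Root depth r = h ρ_c / (ρ_m − ρ_c) = 5.4 km × 2.87 / 0.38 = 40.78 km.
Total thickness = T + h + r = 38.9 km + 5.4 km + 40.78 km = 85.1 km.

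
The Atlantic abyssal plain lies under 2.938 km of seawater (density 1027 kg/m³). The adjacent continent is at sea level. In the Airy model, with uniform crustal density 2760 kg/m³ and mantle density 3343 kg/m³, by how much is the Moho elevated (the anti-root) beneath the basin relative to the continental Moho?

For local isostatic compensation: replacing crust with seawater at the top is compensated by replacing crust with mantle at the base: d (ρ_c − ρ_w) = a (ρ_m − ρ_c).
a = d (ρ_c − ρ_w)/(ρ_m − ρ_c) = 2.938 km × 1733/583 = 8.73 km.

8.73 km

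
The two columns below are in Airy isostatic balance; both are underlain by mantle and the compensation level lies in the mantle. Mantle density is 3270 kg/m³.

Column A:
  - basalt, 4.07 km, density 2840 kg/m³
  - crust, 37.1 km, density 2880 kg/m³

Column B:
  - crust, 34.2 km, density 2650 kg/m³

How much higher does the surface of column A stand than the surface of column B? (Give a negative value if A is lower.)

−1.52 km

For any compensation level in the mantle, the mantle terms cancel and isostasy reduces to e = (Σt_A − Σt_B) − (Σ(ρt)_A − Σ(ρt)_B) / ρ_m.
Σt_A = 41.17 km; Σt_B = 34.2 km; Σ(ρt)_A = 118406.8; Σ(ρt)_B = 90630 (in km·kg/m³).
e = (41.17 − 34.2) − (118406.8 − 90630) / 3270 = −1.52 km.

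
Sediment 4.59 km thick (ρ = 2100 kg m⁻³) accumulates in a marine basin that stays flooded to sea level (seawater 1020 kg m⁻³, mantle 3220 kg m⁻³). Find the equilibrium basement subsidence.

2.25 km

Submarine loading: the sediment displaces seawater, and the subsidence is in turn flooded, so s (ρ_m − ρ_w) = t (ρ_sed − ρ_w).
s = 4.59 km × (2100 − 1020) / (3220 − 1020) = 2.25 km.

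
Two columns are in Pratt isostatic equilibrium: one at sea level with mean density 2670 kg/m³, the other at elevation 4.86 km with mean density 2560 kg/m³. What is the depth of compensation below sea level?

ρ_ref D = ρ (D + h) → D (ρ_ref − ρ) = ρ h.
D = ρ h/(ρ_ref − ρ) = 2560 × 4.86 km/(2670 − 2560) = 113 km.

113 km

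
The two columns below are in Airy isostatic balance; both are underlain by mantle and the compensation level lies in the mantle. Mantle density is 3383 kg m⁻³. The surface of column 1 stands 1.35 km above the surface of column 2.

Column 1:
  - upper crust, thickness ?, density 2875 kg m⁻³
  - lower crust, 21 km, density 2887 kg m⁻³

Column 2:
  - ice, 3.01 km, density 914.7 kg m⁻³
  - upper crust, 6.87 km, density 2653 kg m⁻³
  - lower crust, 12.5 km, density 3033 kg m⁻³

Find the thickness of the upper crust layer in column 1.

21.6 km

Take the compensation level at the base of the deeper column (depth z_c below the surface of column 1) and equate Σ ρ_i t_i down to z_c; mantle fills any gap and the z_c terms cancel.
Column 1: x×2875 + 21×2887 + (z_c − 21 − x)×3383
Column 2: 1.35×0 + 3.01×914.7 + 6.87×2653 + 12.5×3033 + (z_c − 1.35 − 22.38)×3383
The z_c×3383 term appears on both sides and cancels. Collect the known terms of each column as K = Σ(ρt)_known − 3383 × (depth of known layers): K_1 = 60627 − 3383×21 = −10416; K_2 = 58891.857 − 3383×(1.35 + 22.38) = −21386.733.
Balance: K_1 − x×(3383 − 2875) = K_2, so x = (K_1 − K_2)/(3383 − 2875) = 10970.7/508 = 21.6 km.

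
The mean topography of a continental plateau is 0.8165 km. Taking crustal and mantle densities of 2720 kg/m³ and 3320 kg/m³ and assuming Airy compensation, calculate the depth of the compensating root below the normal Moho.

3.7 km

In Airy isostatic equilibrium: the weight of the topography is balanced by the buoyancy of the root, ρ_c h = (ρ_m − ρ_c) r.
r = h · ρ_c / (ρ_m − ρ_c) = 0.8165 km × 2720 / (3320 − 2720) = 3.7 km.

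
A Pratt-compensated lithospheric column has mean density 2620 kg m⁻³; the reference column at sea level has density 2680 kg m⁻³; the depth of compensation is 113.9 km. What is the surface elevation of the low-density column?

ρ_ref D = ρ (D + h) → h = D (ρ_ref − ρ)/ρ.
h = 113.9 km × (2680 − 2620)/2620 = 2.61 km.

2.61 km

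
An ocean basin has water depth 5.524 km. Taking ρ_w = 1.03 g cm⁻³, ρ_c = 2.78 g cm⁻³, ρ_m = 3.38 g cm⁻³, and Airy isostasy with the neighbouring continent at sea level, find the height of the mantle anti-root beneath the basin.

Equating mass per unit area of the two columns: replacing crust with seawater at the top is compensated by replacing crust with mantle at the base: d (ρ_c − ρ_w) = a (ρ_m − ρ_c).
a = d (ρ_c − ρ_w)/(ρ_m − ρ_c) = 5.524 km × 1.75/0.6 = 16.1 km.

16.1 km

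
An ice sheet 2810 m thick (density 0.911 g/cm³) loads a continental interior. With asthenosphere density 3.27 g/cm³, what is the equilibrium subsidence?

783 m

By Archimedes' principle applied to the lithosphere: the ice load ρ_ice t is balanced by mantle displaced below, ρ_m s.
s = t ρ_ice / ρ_m = 2810 m × 0.911/3.27 = 783 m.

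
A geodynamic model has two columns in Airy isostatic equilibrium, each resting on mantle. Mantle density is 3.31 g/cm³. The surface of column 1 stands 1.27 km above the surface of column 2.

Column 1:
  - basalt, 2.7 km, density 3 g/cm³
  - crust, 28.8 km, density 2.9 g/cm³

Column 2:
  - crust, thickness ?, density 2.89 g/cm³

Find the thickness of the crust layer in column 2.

Take the compensation level at the base of the deeper column (depth z_c below the surface of column 1) and equate Σ ρ_i t_i down to z_c; mantle fills any gap and the z_c terms cancel.
Column 1: 2.7×3 + 28.8×2.9 + (z_c − 31.5)×3.31
Column 2: 1.27×0 + x×2.89 + (z_c − 1.27 − 0 − x)×3.31
The z_c×3.31 term appears on both sides and cancels. Collect the known terms of each column as K = Σ(ρt)_known − 3.31 × (depth of known layers): K_1 = 91.62 − 3.31×31.5 = −12.645; K_2 = 0 − 3.31×(1.27 + 0) = −4.2037.
Balance: K_1 = K_2 − x×(3.31 − 2.89), so x = (K_2 − K_1)/(3.31 − 2.89) = 8.4413/0.42 = 20.1 km.

20.1 km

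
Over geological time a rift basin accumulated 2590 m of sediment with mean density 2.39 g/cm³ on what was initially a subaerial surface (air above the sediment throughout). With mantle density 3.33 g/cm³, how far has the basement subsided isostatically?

Subaerial load: s = t ρ_sed / ρ_m = 2590 m × 2.39/3.33 = 1860 m.

1860 m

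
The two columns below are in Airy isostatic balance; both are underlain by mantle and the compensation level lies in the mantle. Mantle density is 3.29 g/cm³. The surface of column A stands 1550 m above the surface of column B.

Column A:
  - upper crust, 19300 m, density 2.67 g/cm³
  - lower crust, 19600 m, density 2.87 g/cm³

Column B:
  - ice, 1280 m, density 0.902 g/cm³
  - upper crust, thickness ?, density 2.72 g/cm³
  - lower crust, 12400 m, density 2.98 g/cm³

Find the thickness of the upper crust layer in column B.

14400 m

Take the compensation level at the base of the deeper column (depth z_c below the surface of column A) and equate Σ ρ_i t_i down to z_c; mantle fills any gap and the z_c terms cancel.
Column A: 19300×2.67 + 19600×2.87 + (z_c − 38900)×3.29
Column B: 1550×0 + 1280×0.902 + x×2.72 + 12400×2.98 + (z_c − 1550 − 13680 − x)×3.29
The z_c×3.29 term appears on both sides and cancels. Collect the known terms of each column as K = Σ(ρt)_known − 3.29 × (depth of known layers): K_A = 107783 − 3.29×38900 = −20198; K_B = 38106.56 − 3.29×(1550 + 13680) = −12000.14.
Balance: K_A = K_B − x×(3.29 − 2.72), so x = (K_B − K_A)/(3.29 − 2.72) = 8197.86/0.57 = 14400 m.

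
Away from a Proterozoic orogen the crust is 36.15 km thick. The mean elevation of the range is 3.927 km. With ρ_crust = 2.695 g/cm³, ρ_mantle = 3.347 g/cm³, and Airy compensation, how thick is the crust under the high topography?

Root depth r = h ρ_c / (ρ_m − ρ_c) = 3.927 km × 2.695 / 0.652 = 16.23 km.
Total thickness = T + h + r = 36.15 km + 3.927 km + 16.23 km = 56.3 km.

56.3 km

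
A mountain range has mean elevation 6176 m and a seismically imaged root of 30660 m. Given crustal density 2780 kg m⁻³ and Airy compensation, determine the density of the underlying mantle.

3340 kg m⁻³

Airy balance: ρ_c h = (ρ_m − ρ_c) r → ρ_m = ρ_c (1 + h/r).
ρ_m = 2780 × (1 + 6176 m/30660 m) = 3340 kg m⁻³.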